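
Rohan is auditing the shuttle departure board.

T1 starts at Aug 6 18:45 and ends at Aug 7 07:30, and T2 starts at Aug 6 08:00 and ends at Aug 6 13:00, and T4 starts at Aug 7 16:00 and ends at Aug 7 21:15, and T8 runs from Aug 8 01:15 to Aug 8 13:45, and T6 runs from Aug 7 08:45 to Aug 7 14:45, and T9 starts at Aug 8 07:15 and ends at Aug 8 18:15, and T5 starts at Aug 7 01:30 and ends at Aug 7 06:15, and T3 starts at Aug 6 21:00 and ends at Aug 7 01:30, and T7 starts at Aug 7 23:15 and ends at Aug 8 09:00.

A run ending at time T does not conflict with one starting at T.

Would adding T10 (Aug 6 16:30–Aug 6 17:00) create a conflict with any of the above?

No — it doesn't clash with anything

T2: ends Aug 6 13:00 at or before T10 starts Aug 6 16:30 → clear.
T1: starts Aug 6 18:45 at or after T10 ends Aug 6 17:00 → clear.
T3: starts Aug 6 21:00 at or after T10 ends Aug 6 17:00 → clear.
T5: starts Aug 7 01:30 at or after T10 ends Aug 6 17:00 → clear.
T6: starts Aug 7 08:45 at or after T10 ends Aug 6 17:00 → clear.
T4: starts Aug 7 16:00 at or after T10 ends Aug 6 17:00 → clear.
T7: starts Aug 7 23:15 at or after T10 ends Aug 6 17:00 → clear.
T8: starts Aug 8 01:15 at or after T10 ends Aug 6 17:00 → clear.
T9: starts Aug 8 07:15 at or after T10 ends Aug 6 17:00 → clear.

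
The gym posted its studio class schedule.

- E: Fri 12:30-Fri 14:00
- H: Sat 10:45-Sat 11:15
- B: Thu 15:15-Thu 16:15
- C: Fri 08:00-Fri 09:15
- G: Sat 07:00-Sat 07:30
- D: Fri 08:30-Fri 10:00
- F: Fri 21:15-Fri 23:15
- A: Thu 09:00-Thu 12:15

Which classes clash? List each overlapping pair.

C & D

Two intervals overlap when each starts before the other ends.
Sorted by start: A, B, C, D, E, F, G, H.
B starts after A ends, so A has no further overlaps.
C starts after B ends, so B has no further overlaps.
D starts before C ends → C and D overlap.
E starts after C ends, so C has no further overlaps.
E starts after D ends, so D has no further overlaps.
F starts after E ends, so E has no further overlaps.
G starts after F ends, so F has no further overlaps.
H starts after G ends.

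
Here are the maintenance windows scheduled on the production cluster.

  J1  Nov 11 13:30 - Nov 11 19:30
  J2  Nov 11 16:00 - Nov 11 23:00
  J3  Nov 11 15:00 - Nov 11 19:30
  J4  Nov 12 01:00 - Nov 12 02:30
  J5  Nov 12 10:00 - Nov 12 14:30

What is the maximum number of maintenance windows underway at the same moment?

3

Walk through starts and ends in time order (an end at T is processed before a start at T):
Nov 11 13:30 start J1 → 1
Nov 11 15:00 start J3 → 2
Nov 11 16:00 start J2 → 3
Nov 11 19:30 end J1 → 2
Nov 11 19:30 end J3 → 1
Nov 11 23:00 end J2 → 0
Nov 12 01:00 start J4 → 1
Nov 12 02:30 end J4 → 0
Nov 12 10:00 start J5 → 1
Nov 12 14:30 end J5 → 0
Peak is 3, at Nov 11 16:00 (J1, J2, J3).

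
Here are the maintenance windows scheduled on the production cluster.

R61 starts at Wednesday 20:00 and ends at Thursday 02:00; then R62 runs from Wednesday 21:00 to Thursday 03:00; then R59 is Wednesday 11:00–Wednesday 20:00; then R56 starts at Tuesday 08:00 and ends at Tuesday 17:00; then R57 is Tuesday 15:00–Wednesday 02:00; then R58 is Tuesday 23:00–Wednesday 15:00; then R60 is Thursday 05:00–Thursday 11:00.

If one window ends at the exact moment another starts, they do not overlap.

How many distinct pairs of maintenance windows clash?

Sorted by start: R56, R57, R58, R59, R61, R62, R60.
R57 starts before R56 ends → R56 and R57 overlap.
R58 starts after R56 ends, so R56 has no further overlaps.
R58 starts before R57 ends → R57 and R58 overlap.
R59 starts after R57 ends, so R57 has no further overlaps.
R59 starts before R58 ends → R58 and R59 overlap.
R61 starts after R58 ends, so R58 has no further overlaps.
R61 starts exactly when R59 ends (back-to-back, no overlap), so R59 has no further overlaps.
R62 starts before R61 ends → R61 and R62 overlap.
R60 starts after R61 ends.
R60 starts after R62 ends.
Overlapping pairs: R56 & R57, R57 & R58, R58 & R59, R61 & R62 — 4 in total.

4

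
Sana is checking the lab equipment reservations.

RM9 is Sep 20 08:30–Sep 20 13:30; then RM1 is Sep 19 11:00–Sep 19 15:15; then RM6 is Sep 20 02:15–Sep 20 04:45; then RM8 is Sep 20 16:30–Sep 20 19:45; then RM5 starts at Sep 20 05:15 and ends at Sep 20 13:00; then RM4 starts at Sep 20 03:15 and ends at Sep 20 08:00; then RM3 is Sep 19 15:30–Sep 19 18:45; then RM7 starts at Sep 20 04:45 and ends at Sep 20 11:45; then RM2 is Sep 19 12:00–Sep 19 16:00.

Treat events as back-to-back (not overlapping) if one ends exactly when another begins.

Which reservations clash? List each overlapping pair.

Two intervals overlap when each starts before the other ends.
Sorted by start: RM1, RM2, RM3, RM6, RM4, RM7, RM5, RM9, RM8.
RM2 starts before RM1 ends → RM1 and RM2 overlap.
RM3 starts after RM1 ends, so nothing later overlaps RM1 either.
RM3 starts before RM2 ends → RM2 and RM3 overlap.
RM6 starts after RM2 ends, so nothing later overlaps RM2 either.
RM6 starts after RM3 ends, so nothing later overlaps RM3 either.
RM4 starts before RM6 ends → RM6 and RM4 overlap.
RM7 starts exactly when RM6 ends (back-to-back, no overlap), so nothing later overlaps RM6 either.
RM7 starts before RM4 ends → RM4 and RM7 overlap.
RM5 starts before RM4 ends → RM4 and RM5 overlap.
RM9 starts after RM4 ends, so nothing later overlaps RM4 either.
RM5 starts before RM7 ends → RM7 and RM5 overlap.
RM9 starts before RM7 ends → RM7 and RM9 overlap.
RM8 starts after RM7 ends.
RM9 starts before RM5 ends → RM5 and RM9 overlap.
RM8 starts after RM5 ends.
RM8 starts after RM9 ends.

RM1 & RM2, RM2 & RM3, RM4 & RM5, RM4 & RM6, RM4 & RM7, RM5 & RM7, RM5 & RM9, RM7 & RM9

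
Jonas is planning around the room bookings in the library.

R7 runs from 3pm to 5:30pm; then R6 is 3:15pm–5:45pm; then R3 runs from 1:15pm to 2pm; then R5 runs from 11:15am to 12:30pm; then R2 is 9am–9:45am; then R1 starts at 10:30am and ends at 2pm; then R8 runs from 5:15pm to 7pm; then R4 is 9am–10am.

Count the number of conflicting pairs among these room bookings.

Sorted by start: R2, R4, R1, R5, R3, R7, R6, R8.
R4 starts before R2 ends → R2 and R4 overlap.
R1 starts after R2 ends, so R2 has no further overlaps.
R1 starts after R4 ends, so R4 has no further overlaps.
R5 starts before R1 ends → R1 and R5 overlap.
R3 starts before R1 ends → R1 and R3 overlap.
R7 starts after R1 ends, so R1 has no further overlaps.
R3 starts after R5 ends, so R5 has no further overlaps.
R7 starts after R3 ends, so R3 has no further overlaps.
R6 starts before R7 ends → R7 and R6 overlap.
R8 starts before R7 ends → R7 and R8 overlap.
R8 starts before R6 ends → R6 and R8 overlap.
Overlapping pairs: R1 & R3, R1 & R5, R2 & R4, R6 & R7, R6 & R8, R7 & R8 — 6 in total.

6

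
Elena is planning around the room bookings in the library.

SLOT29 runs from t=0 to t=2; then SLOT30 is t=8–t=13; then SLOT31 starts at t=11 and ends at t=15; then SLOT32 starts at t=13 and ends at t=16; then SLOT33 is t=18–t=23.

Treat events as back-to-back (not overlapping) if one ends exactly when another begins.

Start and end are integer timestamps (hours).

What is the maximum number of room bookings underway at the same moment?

Sweep the timeline, counting +1 at each start and −1 at each end (ends before starts at a tie):
t=0 start SLOT29 → 1
t=2 end SLOT29 → 0
t=8 start SLOT30 → 1
t=11 start SLOT31 → 2
t=13 end SLOT30 → 1
t=13 start SLOT32 → 2
t=15 end SLOT31 → 1
t=16 end SLOT32 → 0
t=18 start SLOT33 → 1
t=23 end SLOT33 → 0
Peak is 2, at t=11 (SLOT30, SLOT31).

2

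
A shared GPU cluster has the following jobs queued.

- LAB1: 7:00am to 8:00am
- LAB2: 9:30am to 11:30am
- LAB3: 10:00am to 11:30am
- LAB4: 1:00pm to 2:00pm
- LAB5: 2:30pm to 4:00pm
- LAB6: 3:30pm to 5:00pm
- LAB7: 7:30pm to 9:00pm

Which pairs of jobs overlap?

LAB2 & LAB3, LAB5 & LAB6

Sorted by start: LAB1, LAB2, LAB3, LAB4, LAB5, LAB6, LAB7.
LAB2 starts after LAB1 ends, so LAB1 has no further overlaps.
LAB3 starts before LAB2 ends → LAB2 and LAB3 overlap.
LAB4 starts after LAB2 ends, so LAB2 has no further overlaps.
LAB4 starts after LAB3 ends, so LAB3 has no further overlaps.
LAB5 starts after LAB4 ends, so LAB4 has no further overlaps.
LAB6 starts before LAB5 ends → LAB5 and LAB6 overlap.
LAB7 starts after LAB5 ends.
LAB7 starts after LAB6 ends.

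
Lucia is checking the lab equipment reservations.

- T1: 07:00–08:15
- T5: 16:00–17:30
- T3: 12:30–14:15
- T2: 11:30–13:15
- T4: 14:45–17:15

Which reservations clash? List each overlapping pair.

Sorted by start: T1, T2, T3, T4, T5.
T2 starts after T1 ends, so nothing later overlaps T1 either.
T3 starts before T2 ends → T2 and T3 overlap.
T4 starts after T2 ends, so nothing later overlaps T2 either.
T4 starts after T3 ends, so nothing later overlaps T3 either.
T5 starts before T4 ends → T4 and T5 overlap.

T2 & T3, T4 & T5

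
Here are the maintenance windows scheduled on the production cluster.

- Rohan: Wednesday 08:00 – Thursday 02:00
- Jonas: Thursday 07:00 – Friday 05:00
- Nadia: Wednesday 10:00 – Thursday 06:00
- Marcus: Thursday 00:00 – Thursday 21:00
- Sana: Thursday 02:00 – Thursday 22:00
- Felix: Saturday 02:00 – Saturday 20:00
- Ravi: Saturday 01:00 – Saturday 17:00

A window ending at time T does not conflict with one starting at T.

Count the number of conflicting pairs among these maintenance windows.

8

Check each pair: they overlap iff neither finishes before the other starts.
Sorted by start: Rohan, Nadia, Marcus, Sana, Jonas, Ravi, Felix.
Nadia starts before Rohan ends → Rohan and Nadia overlap.
Marcus starts before Rohan ends → Rohan and Marcus overlap.
Sana starts exactly when Rohan ends (back-to-back, no overlap); Rohan is clear from here.
Marcus starts before Nadia ends → Nadia and Marcus overlap.
Sana starts before Nadia ends → Nadia and Sana overlap.
Jonas starts after Nadia ends; Nadia is clear from here.
Sana starts before Marcus ends → Marcus and Sana overlap.
Jonas starts before Marcus ends → Marcus and Jonas overlap.
Ravi starts after Marcus ends; Marcus is clear from here.
Jonas starts before Sana ends → Sana and Jonas overlap.
Ravi starts after Sana ends; Sana is clear from here.
Ravi starts after Jonas ends; Jonas is clear from here.
Felix starts before Ravi ends → Ravi and Felix overlap.
Overlapping pairs: Felix & Ravi, Jonas & Marcus, Jonas & Sana, Marcus & Nadia, Marcus & Rohan, Marcus & Sana, Nadia & Rohan, Nadia & Sana — 8 in total.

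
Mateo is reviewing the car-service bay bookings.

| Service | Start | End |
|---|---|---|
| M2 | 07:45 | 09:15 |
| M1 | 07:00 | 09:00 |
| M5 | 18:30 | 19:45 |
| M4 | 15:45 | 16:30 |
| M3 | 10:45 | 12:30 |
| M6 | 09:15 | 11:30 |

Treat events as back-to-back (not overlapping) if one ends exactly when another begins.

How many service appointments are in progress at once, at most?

2

Sweep the timeline, counting +1 at each start and −1 at each end (ends before starts at a tie):
07:00 start M1 → 1
07:45 start M2 → 2
09:00 end M1 → 1
09:15 end M2 → 0
09:15 start M6 → 1
10:45 start M3 → 2
11:30 end M6 → 1
12:30 end M3 → 0
15:45 start M4 → 1
16:30 end M4 → 0
18:30 start M5 → 1
19:45 end M5 → 0
Peak is 2, at 07:45 (M1, M2).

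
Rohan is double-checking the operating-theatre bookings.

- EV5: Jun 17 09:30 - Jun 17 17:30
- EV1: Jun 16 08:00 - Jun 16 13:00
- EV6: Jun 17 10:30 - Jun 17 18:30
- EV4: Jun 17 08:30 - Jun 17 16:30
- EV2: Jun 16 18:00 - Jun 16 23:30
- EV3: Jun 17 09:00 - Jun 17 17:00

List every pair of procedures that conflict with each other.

Sorted by start: EV1, EV2, EV4, EV3, EV5, EV6.
EV2 starts after EV1 ends; EV1 is clear from here.
EV4 starts after EV2 ends; EV2 is clear from here.
EV3 starts before EV4 ends → EV4 and EV3 overlap.
EV5 starts before EV4 ends → EV4 and EV5 overlap.
EV6 starts before EV4 ends → EV4 and EV6 overlap.
EV5 starts before EV3 ends → EV3 and EV5 overlap.
EV6 starts before EV3 ends → EV3 and EV6 overlap.
EV6 starts before EV5 ends → EV5 and EV6 overlap.

EV3 & EV4, EV3 & EV5, EV3 & EV6, EV4 & EV5, EV4 & EV6, EV5 & EV6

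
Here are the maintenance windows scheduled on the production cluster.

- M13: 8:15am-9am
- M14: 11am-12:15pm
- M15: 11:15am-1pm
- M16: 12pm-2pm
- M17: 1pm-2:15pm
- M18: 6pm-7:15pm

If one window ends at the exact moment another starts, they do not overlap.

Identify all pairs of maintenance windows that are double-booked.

M14 & M15, M14 & M16, M15 & M16, M16 & M17

Sorted by start: M13, M14, M15, M16, M17, M18.
M14 starts after M13 ends, so nothing later overlaps M13 either.
M15 starts before M14 ends → M14 and M15 overlap.
M16 starts before M14 ends → M14 and M16 overlap.
M17 starts after M14 ends, so nothing later overlaps M14 either.
M16 starts before M15 ends → M15 and M16 overlap.
M17 starts exactly when M15 ends (back-to-back, no overlap), so nothing later overlaps M15 either.
M17 starts before M16 ends → M16 and M17 overlap.
M18 starts after M16 ends.
M18 starts after M17 ends.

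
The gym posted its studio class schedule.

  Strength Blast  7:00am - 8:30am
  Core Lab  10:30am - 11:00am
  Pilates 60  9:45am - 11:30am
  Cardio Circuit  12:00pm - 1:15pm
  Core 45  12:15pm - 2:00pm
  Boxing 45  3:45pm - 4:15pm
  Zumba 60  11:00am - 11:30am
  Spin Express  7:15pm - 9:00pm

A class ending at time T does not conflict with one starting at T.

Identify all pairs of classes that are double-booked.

Cardio Circuit & Core 45, Core Lab & Pilates 60, Pilates 60 & Zumba 60

Sorted by start: Strength Blast, Pilates 60, Core Lab, Zumba 60, Cardio Circuit, Core 45, Boxing 45, Spin Express.
Pilates 60 starts after Strength Blast ends, so Strength Blast has no further overlaps.
Core Lab starts before Pilates 60 ends → Pilates 60 and Core Lab overlap.
Zumba 60 starts before Pilates 60 ends → Pilates 60 and Zumba 60 overlap.
Cardio Circuit starts after Pilates 60 ends, so Pilates 60 has no further overlaps.
Zumba 60 starts exactly when Core Lab ends (back-to-back, no overlap), so Core Lab has no further overlaps.
Cardio Circuit starts after Zumba 60 ends, so Zumba 60 has no further overlaps.
Core 45 starts before Cardio Circuit ends → Cardio Circuit and Core 45 overlap.
Boxing 45 starts after Cardio Circuit ends, so Cardio Circuit has no further overlaps.
Boxing 45 starts after Core 45 ends, so Core 45 has no further overlaps.
Spin Express starts after Boxing 45 ends.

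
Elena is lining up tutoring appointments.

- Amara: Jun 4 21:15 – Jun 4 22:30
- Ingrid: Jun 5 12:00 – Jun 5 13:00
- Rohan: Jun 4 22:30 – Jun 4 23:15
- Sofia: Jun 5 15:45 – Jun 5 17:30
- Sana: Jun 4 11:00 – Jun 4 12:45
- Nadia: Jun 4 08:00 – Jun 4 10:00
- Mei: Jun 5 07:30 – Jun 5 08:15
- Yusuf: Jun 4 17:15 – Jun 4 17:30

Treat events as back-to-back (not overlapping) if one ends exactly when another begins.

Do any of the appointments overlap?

No

Sorted by start: Nadia, Sana, Yusuf, Amara, Rohan, Mei, Ingrid, Sofia.
Sana starts after Nadia ends, so Nadia has no further overlaps.
Yusuf starts after Sana ends, so Sana has no further overlaps.
Amara starts after Yusuf ends, so Yusuf has no further overlaps.
Rohan starts exactly when Amara ends (back-to-back, no overlap), so Amara has no further overlaps.
Mei starts after Rohan ends, so Rohan has no further overlaps.
Ingrid starts after Mei ends, so Mei has no further overlaps.
Sofia starts after Ingrid ends.
Every pair is clear; the schedule has no overlaps.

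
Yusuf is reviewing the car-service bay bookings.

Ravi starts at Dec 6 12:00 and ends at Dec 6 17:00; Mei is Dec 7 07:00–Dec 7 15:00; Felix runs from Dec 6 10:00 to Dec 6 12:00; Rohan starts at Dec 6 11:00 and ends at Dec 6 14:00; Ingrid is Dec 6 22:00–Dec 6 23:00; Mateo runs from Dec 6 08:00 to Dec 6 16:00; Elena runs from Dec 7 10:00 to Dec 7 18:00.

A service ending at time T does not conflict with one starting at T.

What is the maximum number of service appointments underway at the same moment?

Sort all start/end points and keep a running count:
Dec 6 08:00 start Mateo → 1
Dec 6 10:00 start Felix → 2
Dec 6 11:00 start Rohan → 3
Dec 6 12:00 end Felix → 2
Dec 6 12:00 start Ravi → 3
Dec 6 14:00 end Rohan → 2
Dec 6 16:00 end Mateo → 1
Dec 6 17:00 end Ravi → 0
Dec 6 22:00 start Ingrid → 1
Dec 6 23:00 end Ingrid → 0
Dec 7 07:00 start Mei → 1
Dec 7 10:00 start Elena → 2
Dec 7 15:00 end Mei → 1
Dec 7 18:00 end Elena → 0
Peak is 3, at Dec 6 11:00 (Felix, Mateo, Rohan).

3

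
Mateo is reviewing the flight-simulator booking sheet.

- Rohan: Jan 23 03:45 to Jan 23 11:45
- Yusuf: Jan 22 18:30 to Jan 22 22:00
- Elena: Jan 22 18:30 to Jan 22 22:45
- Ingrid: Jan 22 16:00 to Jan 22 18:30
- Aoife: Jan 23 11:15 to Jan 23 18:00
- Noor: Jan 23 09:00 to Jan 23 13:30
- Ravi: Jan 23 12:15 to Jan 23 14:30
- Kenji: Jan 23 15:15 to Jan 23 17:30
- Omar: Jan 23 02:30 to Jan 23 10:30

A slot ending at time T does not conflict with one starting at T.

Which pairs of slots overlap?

Sorted by start: Ingrid, Elena, Yusuf, Omar, Rohan, Noor, Aoife, Ravi, Kenji.
Elena starts exactly when Ingrid ends (back-to-back, no overlap); Ingrid is clear from here.
Yusuf starts before Elena ends → Elena and Yusuf overlap.
Omar starts after Elena ends; Elena is clear from here.
Omar starts after Yusuf ends; Yusuf is clear from here.
Rohan starts before Omar ends → Omar and Rohan overlap.
Noor starts before Omar ends → Omar and Noor overlap.
Aoife starts after Omar ends; Omar is clear from here.
Noor starts before Rohan ends → Rohan and Noor overlap.
Aoife starts before Rohan ends → Rohan and Aoife overlap.
Ravi starts after Rohan ends; Rohan is clear from here.
Aoife starts before Noor ends → Noor and Aoife overlap.
Ravi starts before Noor ends → Noor and Ravi overlap.
Kenji starts after Noor ends.
Ravi starts before Aoife ends → Aoife and Ravi overlap.
Kenji starts before Aoife ends → Aoife and Kenji overlap.
Kenji starts after Ravi ends.

Aoife & Kenji, Aoife & Noor, Aoife & Ravi, Aoife & Rohan, Elena & Yusuf, Noor & Omar, Noor & Ravi, Noor & Rohan, Omar & Rohan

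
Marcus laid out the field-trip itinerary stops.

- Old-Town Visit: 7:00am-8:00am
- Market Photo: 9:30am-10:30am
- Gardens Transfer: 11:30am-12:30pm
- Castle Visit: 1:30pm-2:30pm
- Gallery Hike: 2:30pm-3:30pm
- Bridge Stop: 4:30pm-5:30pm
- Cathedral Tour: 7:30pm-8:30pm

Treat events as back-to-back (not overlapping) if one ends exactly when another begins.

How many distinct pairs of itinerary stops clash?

Sorted by start: Old-Town Visit, Market Photo, Gardens Transfer, Castle Visit, Gallery Hike, Bridge Stop, Cathedral Tour.
Market Photo starts after Old-Town Visit ends, so nothing later overlaps Old-Town Visit either.
Gardens Transfer starts after Market Photo ends, so nothing later overlaps Market Photo either.
Castle Visit starts after Gardens Transfer ends, so nothing later overlaps Gardens Transfer either.
Gallery Hike starts exactly when Castle Visit ends (back-to-back, no overlap), so nothing later overlaps Castle Visit either.
Bridge Stop starts after Gallery Hike ends, so nothing later overlaps Gallery Hike either.
Cathedral Tour starts after Bridge Stop ends.
No pair overlaps.

0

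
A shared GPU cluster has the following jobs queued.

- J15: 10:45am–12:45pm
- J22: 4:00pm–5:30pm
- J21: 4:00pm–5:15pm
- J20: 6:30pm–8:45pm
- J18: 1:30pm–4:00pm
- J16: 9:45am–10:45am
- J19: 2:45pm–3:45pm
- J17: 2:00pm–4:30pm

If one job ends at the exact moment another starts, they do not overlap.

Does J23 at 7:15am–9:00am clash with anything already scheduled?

J16: starts 9:45am at or after J23 ends 9:00am → clear.
J15: starts 10:45am at or after J23 ends 9:00am → clear.
J18: starts 1:30pm at or after J23 ends 9:00am → clear.
J17: starts 2:00pm at or after J23 ends 9:00am → clear.
J19: starts 2:45pm at or after J23 ends 9:00am → clear.
J21: starts 4:00pm at or after J23 ends 9:00am → clear.
J22: starts 4:00pm at or after J23 ends 9:00am → clear.
J20: starts 6:30pm at or after J23 ends 9:00am → clear.

No — it doesn't clash with anything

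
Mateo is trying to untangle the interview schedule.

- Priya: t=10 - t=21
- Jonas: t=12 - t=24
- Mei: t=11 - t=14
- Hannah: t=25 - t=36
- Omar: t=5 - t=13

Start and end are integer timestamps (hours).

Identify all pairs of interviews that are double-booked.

Jonas & Mei, Jonas & Omar, Jonas & Priya, Mei & Omar, Mei & Priya, Omar & Priya

Sorted by start: Omar, Priya, Mei, Jonas, Hannah.
Priya starts before Omar ends → Omar and Priya overlap.
Mei starts before Omar ends → Omar and Mei overlap.
Jonas starts before Omar ends → Omar and Jonas overlap.
Hannah starts after Omar ends.
Mei starts before Priya ends → Priya and Mei overlap.
Jonas starts before Priya ends → Priya and Jonas overlap.
Hannah starts after Priya ends.
Jonas starts before Mei ends → Mei and Jonas overlap.
Hannah starts after Mei ends.
Hannah starts after Jonas ends.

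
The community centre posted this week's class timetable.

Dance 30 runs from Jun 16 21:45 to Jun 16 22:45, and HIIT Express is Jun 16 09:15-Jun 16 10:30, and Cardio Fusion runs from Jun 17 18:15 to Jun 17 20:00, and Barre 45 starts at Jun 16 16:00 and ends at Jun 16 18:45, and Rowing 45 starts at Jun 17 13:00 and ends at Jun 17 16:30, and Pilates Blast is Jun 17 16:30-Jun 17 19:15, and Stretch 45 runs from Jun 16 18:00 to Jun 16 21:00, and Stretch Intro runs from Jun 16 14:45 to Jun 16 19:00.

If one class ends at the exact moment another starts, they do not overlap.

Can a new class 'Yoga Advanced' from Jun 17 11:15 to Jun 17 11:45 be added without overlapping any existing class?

HIIT Express: ends Jun 16 10:30 at or before Yoga Advanced starts Jun 17 11:15 → clear.
Stretch Intro: ends Jun 16 19:00 at or before Yoga Advanced starts Jun 17 11:15 → clear.
Barre 45: ends Jun 16 18:45 at or before Yoga Advanced starts Jun 17 11:15 → clear.
Stretch 45: ends Jun 16 21:00 at or before Yoga Advanced starts Jun 17 11:15 → clear.
Dance 30: ends Jun 16 22:45 at or before Yoga Advanced starts Jun 17 11:15 → clear.
Rowing 45: starts Jun 17 13:00 at or after Yoga Advanced ends Jun 17 11:45 → clear.
Pilates Blast: starts Jun 17 16:30 at or after Yoga Advanced ends Jun 17 11:45 → clear.
Cardio Fusion: starts Jun 17 18:15 at or after Yoga Advanced ends Jun 17 11:45 → clear.

Yes — the slot is free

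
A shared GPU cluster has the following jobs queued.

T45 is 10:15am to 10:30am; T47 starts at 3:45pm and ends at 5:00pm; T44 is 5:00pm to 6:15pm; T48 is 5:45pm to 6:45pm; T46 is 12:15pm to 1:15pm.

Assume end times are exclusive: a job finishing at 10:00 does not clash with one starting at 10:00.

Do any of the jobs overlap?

Yes

Two intervals overlap when each starts before the other ends.
Sorted by start: T45, T46, T47, T44, T48.
T46 starts after T45 ends, so nothing later overlaps T45 either.
T47 starts after T46 ends, so nothing later overlaps T46 either.
T44 starts exactly when T47 ends (back-to-back, no overlap), so nothing later overlaps T47 either.
T48 starts before T44 ends → T44 and T48 overlap.
That's a conflict, so the schedule is not conflict-free.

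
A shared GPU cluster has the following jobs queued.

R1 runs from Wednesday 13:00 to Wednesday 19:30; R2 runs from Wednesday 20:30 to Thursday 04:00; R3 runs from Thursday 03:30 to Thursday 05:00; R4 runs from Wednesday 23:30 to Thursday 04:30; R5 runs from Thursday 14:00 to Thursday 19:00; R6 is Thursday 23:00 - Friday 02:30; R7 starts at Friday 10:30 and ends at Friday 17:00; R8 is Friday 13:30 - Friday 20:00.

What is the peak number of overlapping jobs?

Sort all start/end points and keep a running count:
Wednesday 13:00 start R1 → 1
Wednesday 19:30 end R1 → 0
Wednesday 20:30 start R2 → 1
Wednesday 23:30 start R4 → 2
Thursday 03:30 start R3 → 3
Thursday 04:00 end R2 → 2
Thursday 04:30 end R4 → 1
Thursday 05:00 end R3 → 0
Thursday 14:00 start R5 → 1
Thursday 19:00 end R5 → 0
Thursday 23:00 start R6 → 1
Friday 02:30 end R6 → 0
Friday 10:30 start R7 → 1
Friday 13:30 start R8 → 2
Friday 17:00 end R7 → 1
Friday 20:00 end R8 → 0
Peak is 3, at Thursday 03:30 (R2, R3, R4).

3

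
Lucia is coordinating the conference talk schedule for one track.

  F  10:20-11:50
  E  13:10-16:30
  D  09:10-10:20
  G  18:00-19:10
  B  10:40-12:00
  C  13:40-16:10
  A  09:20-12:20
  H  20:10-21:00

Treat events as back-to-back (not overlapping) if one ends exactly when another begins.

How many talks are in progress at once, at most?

Sort all start/end points and keep a running count:
09:10 start D → 1
09:20 start A → 2
10:20 end D → 1
10:20 start F → 2
10:40 start B → 3
11:50 end F → 2
12:00 end B → 1
12:20 end A → 0
13:10 start E → 1
13:40 start C → 2
16:10 end C → 1
16:30 end E → 0
18:00 start G → 1
19:10 end G → 0
20:10 start H → 1
21:00 end H → 0
Peak is 3, at 10:40 (A, B, F).

3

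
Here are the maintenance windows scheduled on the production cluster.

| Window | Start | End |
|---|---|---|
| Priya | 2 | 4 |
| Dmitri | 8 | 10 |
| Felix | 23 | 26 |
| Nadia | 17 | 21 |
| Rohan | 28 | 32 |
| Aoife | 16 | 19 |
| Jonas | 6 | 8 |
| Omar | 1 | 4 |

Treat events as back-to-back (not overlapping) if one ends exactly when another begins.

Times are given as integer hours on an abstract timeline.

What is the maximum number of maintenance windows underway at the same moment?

2

Sort all start/end points and keep a running count:
1 start Omar → 1
2 start Priya → 2
4 end Omar → 1
4 end Priya → 0
6 start Jonas → 1
8 end Jonas → 0
8 start Dmitri → 1
10 end Dmitri → 0
16 start Aoife → 1
17 start Nadia → 2
19 end Aoife → 1
21 end Nadia → 0
23 start Felix → 1
26 end Felix → 0
28 start Rohan → 1
32 end Rohan → 0
Peak is 2, at 2 (Omar, Priya).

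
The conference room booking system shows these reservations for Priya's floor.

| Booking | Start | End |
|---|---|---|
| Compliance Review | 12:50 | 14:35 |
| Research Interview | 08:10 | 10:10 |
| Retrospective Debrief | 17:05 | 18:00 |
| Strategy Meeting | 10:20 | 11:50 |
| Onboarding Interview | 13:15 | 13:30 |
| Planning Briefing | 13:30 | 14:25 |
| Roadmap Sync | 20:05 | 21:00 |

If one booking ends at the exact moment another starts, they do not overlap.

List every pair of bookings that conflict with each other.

Check each pair: they overlap iff neither finishes before the other starts.
Sorted by start: Research Interview, Strategy Meeting, Compliance Review, Onboarding Interview, Planning Briefing, Retrospective Debrief, Roadmap Sync.
Strategy Meeting starts after Research Interview ends, so nothing later overlaps Research Interview either.
Compliance Review starts after Strategy Meeting ends, so nothing later overlaps Strategy Meeting either.
Onboarding Interview starts before Compliance Review ends → Compliance Review and Onboarding Interview overlap.
Planning Briefing starts before Compliance Review ends → Compliance Review and Planning Briefing overlap.
Retrospective Debrief starts after Compliance Review ends, so nothing later overlaps Compliance Review either.
Planning Briefing starts exactly when Onboarding Interview ends (back-to-back, no overlap), so nothing later overlaps Onboarding Interview either.
Retrospective Debrief starts after Planning Briefing ends, so nothing later overlaps Planning Briefing either.
Roadmap Sync starts after Retrospective Debrief ends.

Compliance Review & Onboarding Interview, Compliance Review & Planning Briefing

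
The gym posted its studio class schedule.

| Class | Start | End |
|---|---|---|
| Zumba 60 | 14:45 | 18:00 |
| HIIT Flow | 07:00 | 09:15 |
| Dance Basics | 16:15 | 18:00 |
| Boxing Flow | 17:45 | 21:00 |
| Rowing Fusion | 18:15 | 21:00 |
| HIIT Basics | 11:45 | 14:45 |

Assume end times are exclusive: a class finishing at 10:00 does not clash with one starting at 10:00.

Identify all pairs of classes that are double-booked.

Sorted by start: HIIT Flow, HIIT Basics, Zumba 60, Dance Basics, Boxing Flow, Rowing Fusion.
HIIT Basics starts after HIIT Flow ends; HIIT Flow is clear from here.
Zumba 60 starts exactly when HIIT Basics ends (back-to-back, no overlap); HIIT Basics is clear from here.
Dance Basics starts before Zumba 60 ends → Zumba 60 and Dance Basics overlap.
Boxing Flow starts before Zumba 60 ends → Zumba 60 and Boxing Flow overlap.
Rowing Fusion starts after Zumba 60 ends.
Boxing Flow starts before Dance Basics ends → Dance Basics and Boxing Flow overlap.
Rowing Fusion starts after Dance Basics ends.
Rowing Fusion starts before Boxing Flow ends → Boxing Flow and Rowing Fusion overlap.

Boxing Flow & Dance Basics, Boxing Flow & Rowing Fusion, Boxing Flow & Zumba 60, Dance Basics & Zumba 60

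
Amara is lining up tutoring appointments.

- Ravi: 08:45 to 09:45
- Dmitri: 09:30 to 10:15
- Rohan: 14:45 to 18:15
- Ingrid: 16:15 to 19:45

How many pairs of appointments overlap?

Check each pair: they overlap iff neither finishes before the other starts.
Sorted by start: Ravi, Dmitri, Rohan, Ingrid.
Dmitri starts before Ravi ends → Ravi and Dmitri overlap.
Rohan starts after Ravi ends, so Ravi has no further overlaps.
Rohan starts after Dmitri ends, so Dmitri has no further overlaps.
Ingrid starts before Rohan ends → Rohan and Ingrid overlap.
Overlapping pairs: Dmitri & Ravi, Ingrid & Rohan — 2 in total.

2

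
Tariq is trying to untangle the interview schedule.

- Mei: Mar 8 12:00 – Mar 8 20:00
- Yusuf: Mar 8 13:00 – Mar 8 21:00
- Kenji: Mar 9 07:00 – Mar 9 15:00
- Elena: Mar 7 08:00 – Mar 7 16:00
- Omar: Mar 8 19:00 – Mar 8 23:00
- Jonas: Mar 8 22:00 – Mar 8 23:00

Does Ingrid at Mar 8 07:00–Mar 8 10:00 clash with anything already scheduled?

Elena: ends Mar 7 16:00 at or before Ingrid starts Mar 8 07:00 → clear.
Mei: starts Mar 8 12:00 at or after Ingrid ends Mar 8 10:00 → clear.
Yusuf: starts Mar 8 13:00 at or after Ingrid ends Mar 8 10:00 → clear.
Omar: starts Mar 8 19:00 at or after Ingrid ends Mar 8 10:00 → clear.
Jonas: starts Mar 8 22:00 at or after Ingrid ends Mar 8 10:00 → clear.
Kenji: starts Mar 9 07:00 at or after Ingrid ends Mar 8 10:00 → clear.

No — it doesn't clash with anything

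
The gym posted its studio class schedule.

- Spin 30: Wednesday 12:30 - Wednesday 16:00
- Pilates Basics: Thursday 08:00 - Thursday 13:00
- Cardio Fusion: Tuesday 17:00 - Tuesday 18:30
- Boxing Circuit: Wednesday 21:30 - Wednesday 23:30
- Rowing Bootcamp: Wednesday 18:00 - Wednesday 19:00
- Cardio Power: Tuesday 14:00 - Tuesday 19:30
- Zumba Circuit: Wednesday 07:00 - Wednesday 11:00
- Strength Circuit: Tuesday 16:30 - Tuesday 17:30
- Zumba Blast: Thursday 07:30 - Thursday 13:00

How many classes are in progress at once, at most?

3

Walk through starts and ends in time order (an end at T is processed before a start at T):
Tuesday 14:00 start Cardio Power → 1
Tuesday 16:30 start Strength Circuit → 2
Tuesday 17:00 start Cardio Fusion → 3
Tuesday 17:30 end Strength Circuit → 2
Tuesday 18:30 end Cardio Fusion → 1
Tuesday 19:30 end Cardio Power → 0
Wednesday 07:00 start Zumba Circuit → 1
Wednesday 11:00 end Zumba Circuit → 0
Wednesday 12:30 start Spin 30 → 1
Wednesday 16:00 end Spin 30 → 0
Wednesday 18:00 start Rowing Bootcamp → 1
Wednesday 19:00 end Rowing Bootcamp → 0
Wednesday 21:30 start Boxing Circuit → 1
Wednesday 23:30 end Boxing Circuit → 0
Thursday 07:30 start Zumba Blast → 1
Thursday 08:00 start Pilates Basics → 2
Thursday 13:00 end Pilates Basics → 1
Thursday 13:00 end Zumba Blast → 0
Peak is 3, at Tuesday 17:00 (Cardio Fusion, Cardio Power, Strength Circuit).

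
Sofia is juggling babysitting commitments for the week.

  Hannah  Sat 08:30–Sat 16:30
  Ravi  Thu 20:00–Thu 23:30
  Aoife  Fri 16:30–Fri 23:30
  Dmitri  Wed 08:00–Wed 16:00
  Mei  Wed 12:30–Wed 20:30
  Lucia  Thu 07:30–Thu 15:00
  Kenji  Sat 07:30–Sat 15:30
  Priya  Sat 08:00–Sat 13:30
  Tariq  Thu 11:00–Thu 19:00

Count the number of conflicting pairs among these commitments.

Sorted by start: Dmitri, Mei, Lucia, Tariq, Ravi, Aoife, Kenji, Priya, Hannah.
Mei starts before Dmitri ends → Dmitri and Mei overlap.
Lucia starts after Dmitri ends — done with Dmitri.
Lucia starts after Mei ends — done with Mei.
Tariq starts before Lucia ends → Lucia and Tariq overlap.
Ravi starts after Lucia ends — done with Lucia.
Ravi starts after Tariq ends — done with Tariq.
Aoife starts after Ravi ends — done with Ravi.
Kenji starts after Aoife ends — done with Aoife.
Priya starts before Kenji ends → Kenji and Priya overlap.
Hannah starts before Kenji ends → Kenji and Hannah overlap.
Hannah starts before Priya ends → Priya and Hannah overlap.
Overlapping pairs: Dmitri & Mei, Hannah & Kenji, Hannah & Priya, Kenji & Priya, Lucia & Tariq — 5 in total.

5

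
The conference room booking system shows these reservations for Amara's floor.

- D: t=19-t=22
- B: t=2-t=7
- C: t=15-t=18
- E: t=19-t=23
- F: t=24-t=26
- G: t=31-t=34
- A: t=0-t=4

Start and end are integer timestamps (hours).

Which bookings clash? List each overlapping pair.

Sorted by start: A, B, C, D, E, F, G.
B starts before A ends → A and B overlap.
C starts after A ends, so nothing later overlaps A either.
C starts after B ends, so nothing later overlaps B either.
D starts after C ends, so nothing later overlaps C either.
E starts before D ends → D and E overlap.
F starts after D ends, so nothing later overlaps D either.
F starts after E ends, so nothing later overlaps E either.
G starts after F ends.

A & B, D & E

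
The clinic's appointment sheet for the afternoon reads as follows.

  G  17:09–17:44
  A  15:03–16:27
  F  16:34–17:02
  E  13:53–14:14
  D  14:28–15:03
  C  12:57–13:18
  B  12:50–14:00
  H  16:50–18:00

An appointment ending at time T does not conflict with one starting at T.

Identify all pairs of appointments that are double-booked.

B & C, B & E, F & H, G & H

Sorted by start: B, C, E, D, A, F, H, G.
C starts before B ends → B and C overlap.
E starts before B ends → B and E overlap.
D starts after B ends — done with B.
E starts after C ends — done with C.
D starts after E ends — done with E.
A starts exactly when D ends (back-to-back, no overlap) — done with D.
F starts after A ends — done with A.
H starts before F ends → F and H overlap.
G starts after F ends.
G starts before H ends → H and G overlap.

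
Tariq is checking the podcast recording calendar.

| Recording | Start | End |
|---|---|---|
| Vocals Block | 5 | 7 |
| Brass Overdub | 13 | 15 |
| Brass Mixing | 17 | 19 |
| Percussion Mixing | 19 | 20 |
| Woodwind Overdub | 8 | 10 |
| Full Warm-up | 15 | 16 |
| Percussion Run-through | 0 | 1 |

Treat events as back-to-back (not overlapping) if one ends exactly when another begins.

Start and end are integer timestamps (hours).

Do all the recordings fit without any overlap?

Sorted by start: Percussion Run-through, Vocals Block, Woodwind Overdub, Brass Overdub, Full Warm-up, Brass Mixing, Percussion Mixing.
Vocals Block starts after Percussion Run-through ends, so Percussion Run-through has no further overlaps.
Woodwind Overdub starts after Vocals Block ends, so Vocals Block has no further overlaps.
Brass Overdub starts after Woodwind Overdub ends, so Woodwind Overdub has no further overlaps.
Full Warm-up starts exactly when Brass Overdub ends (back-to-back, no overlap), so Brass Overdub has no further overlaps.
Brass Mixing starts after Full Warm-up ends, so Full Warm-up has no further overlaps.
Percussion Mixing starts exactly when Brass Mixing ends (back-to-back, no overlap).
Every pair is clear; the schedule has no overlaps.

Yes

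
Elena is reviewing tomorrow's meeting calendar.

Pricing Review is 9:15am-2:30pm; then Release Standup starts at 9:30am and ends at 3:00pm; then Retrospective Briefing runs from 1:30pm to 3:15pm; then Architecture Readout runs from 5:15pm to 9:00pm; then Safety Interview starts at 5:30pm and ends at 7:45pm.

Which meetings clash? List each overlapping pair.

Architecture Readout & Safety Interview, Pricing Review & Release Standup, Pricing Review & Retrospective Briefing, Release Standup & Retrospective Briefing

Sorted by start: Pricing Review, Release Standup, Retrospective Briefing, Architecture Readout, Safety Interview.
Release Standup starts before Pricing Review ends → Pricing Review and Release Standup overlap.
Retrospective Briefing starts before Pricing Review ends → Pricing Review and Retrospective Briefing overlap.
Architecture Readout starts after Pricing Review ends; Pricing Review is clear from here.
Retrospective Briefing starts before Release Standup ends → Release Standup and Retrospective Briefing overlap.
Architecture Readout starts after Release Standup ends; Release Standup is clear from here.
Architecture Readout starts after Retrospective Briefing ends; Retrospective Briefing is clear from here.
Safety Interview starts before Architecture Readout ends → Architecture Readout and Safety Interview overlap.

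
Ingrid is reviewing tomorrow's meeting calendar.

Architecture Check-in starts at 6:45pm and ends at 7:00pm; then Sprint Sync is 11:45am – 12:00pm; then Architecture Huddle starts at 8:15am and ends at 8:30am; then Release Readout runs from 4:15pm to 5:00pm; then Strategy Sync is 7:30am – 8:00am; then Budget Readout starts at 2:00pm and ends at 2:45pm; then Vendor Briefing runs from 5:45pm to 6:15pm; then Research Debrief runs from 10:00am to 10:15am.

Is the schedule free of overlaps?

Yes

Sorted by start: Strategy Sync, Architecture Huddle, Research Debrief, Sprint Sync, Budget Readout, Release Readout, Vendor Briefing, Architecture Check-in.
Architecture Huddle starts after Strategy Sync ends; Strategy Sync is clear from here.
Research Debrief starts after Architecture Huddle ends; Architecture Huddle is clear from here.
Sprint Sync starts after Research Debrief ends; Research Debrief is clear from here.
Budget Readout starts after Sprint Sync ends; Sprint Sync is clear from here.
Release Readout starts after Budget Readout ends; Budget Readout is clear from here.
Vendor Briefing starts after Release Readout ends; Release Readout is clear from here.
Architecture Check-in starts after Vendor Briefing ends.
Every pair is clear; the schedule has no overlaps.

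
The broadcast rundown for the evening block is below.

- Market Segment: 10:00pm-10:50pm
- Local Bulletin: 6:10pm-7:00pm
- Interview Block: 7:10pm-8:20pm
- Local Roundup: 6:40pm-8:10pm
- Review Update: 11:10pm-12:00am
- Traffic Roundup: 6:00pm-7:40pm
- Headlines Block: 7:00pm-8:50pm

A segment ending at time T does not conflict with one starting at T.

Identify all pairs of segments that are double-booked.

Sorted by start: Traffic Roundup, Local Bulletin, Local Roundup, Headlines Block, Interview Block, Market Segment, Review Update.
Local Bulletin starts before Traffic Roundup ends → Traffic Roundup and Local Bulletin overlap.
Local Roundup starts before Traffic Roundup ends → Traffic Roundup and Local Roundup overlap.
Headlines Block starts before Traffic Roundup ends → Traffic Roundup and Headlines Block overlap.
Interview Block starts before Traffic Roundup ends → Traffic Roundup and Interview Block overlap.
Market Segment starts after Traffic Roundup ends — done with Traffic Roundup.
Local Roundup starts before Local Bulletin ends → Local Bulletin and Local Roundup overlap.
Headlines Block starts exactly when Local Bulletin ends (back-to-back, no overlap) — done with Local Bulletin.
Headlines Block starts before Local Roundup ends → Local Roundup and Headlines Block overlap.
Interview Block starts before Local Roundup ends → Local Roundup and Interview Block overlap.
Market Segment starts after Local Roundup ends — done with Local Roundup.
Interview Block starts before Headlines Block ends → Headlines Block and Interview Block overlap.
Market Segment starts after Headlines Block ends — done with Headlines Block.
Market Segment starts after Interview Block ends — done with Interview Block.
Review Update starts after Market Segment ends.

Headlines Block & Interview Block, Headlines Block & Local Roundup, Headlines Block & Traffic Roundup, Interview Block & Local Roundup, Interview Block & Traffic Roundup, Local Bulletin & Local Roundup, Local Bulletin & Traffic Roundup, Local Roundup & Traffic Roundup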